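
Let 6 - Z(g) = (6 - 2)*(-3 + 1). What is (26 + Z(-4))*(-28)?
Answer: -1120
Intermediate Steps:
Z(g) = 14 (Z(g) = 6 - (6 - 2)*(-3 + 1) = 6 - 4*(-2) = 6 - 1*(-8) = 6 + 8 = 14)
(26 + Z(-4))*(-28) = (26 + 14)*(-28) = 40*(-28) = -1120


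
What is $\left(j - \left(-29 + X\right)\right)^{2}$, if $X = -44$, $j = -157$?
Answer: $7056$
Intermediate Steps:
$\left(j - \left(-29 + X\right)\right)^{2} = \left(-157 + \left(29 - -44\right)\right)^{2} = \left(-157 + \left(29 + 44\right)\right)^{2} = \left(-157 + 73\right)^{2} = \left(-84\right)^{2} = 7056$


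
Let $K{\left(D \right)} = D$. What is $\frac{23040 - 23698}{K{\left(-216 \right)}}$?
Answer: $\frac{329}{108} \approx 3.0463$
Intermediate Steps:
$\frac{23040 - 23698}{K{\left(-216 \right)}} = \frac{23040 - 23698}{-216} = \left(23040 - 23698\right) \left(- \frac{1}{216}\right) = \left(-658\right) \left(- \frac{1}{216}\right) = \frac{329}{108}$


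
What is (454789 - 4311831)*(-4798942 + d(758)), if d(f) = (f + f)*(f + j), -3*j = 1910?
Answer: 53400754204084/3 ≈ 1.7800e+13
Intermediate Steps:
j = -1910/3 (j = -⅓*1910 = -1910/3 ≈ -636.67)
d(f) = 2*f*(-1910/3 + f) (d(f) = (f + f)*(f - 1910/3) = (2*f)*(-1910/3 + f) = 2*f*(-1910/3 + f))
(454789 - 4311831)*(-4798942 + d(758)) = (454789 - 4311831)*(-4798942 + (⅔)*758*(-1910 + 3*758)) = -3857042*(-4798942 + (⅔)*758*(-1910 + 2274)) = -3857042*(-4798942 + (⅔)*758*364) = -3857042*(-4798942 + 551824/3) = -3857042*(-13845002/3) = 53400754204084/3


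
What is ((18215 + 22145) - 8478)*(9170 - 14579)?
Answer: -172449738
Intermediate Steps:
((18215 + 22145) - 8478)*(9170 - 14579) = (40360 - 8478)*(-5409) = 31882*(-5409) = -172449738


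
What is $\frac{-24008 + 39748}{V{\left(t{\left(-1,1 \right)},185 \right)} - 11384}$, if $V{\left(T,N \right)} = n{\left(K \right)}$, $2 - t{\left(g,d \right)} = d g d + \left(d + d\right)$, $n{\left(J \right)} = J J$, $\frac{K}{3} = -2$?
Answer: $- \frac{3935}{2837} \approx -1.387$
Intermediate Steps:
$K = -6$ ($K = 3 \left(-2\right) = -6$)
$n{\left(J \right)} = J^{2}$
$t{\left(g,d \right)} = 2 - 2 d - g d^{2}$ ($t{\left(g,d \right)} = 2 - \left(d g d + \left(d + d\right)\right) = 2 - \left(g d^{2} + 2 d\right) = 2 - \left(2 d + g d^{2}\right) = 2 - 2 d - g d^{2}$)
$V{\left(T,N \right)} = 36$ ($V{\left(T,N \right)} = \left(-6\right)^{2} = 36$)
$\frac{-24008 + 39748}{V{\left(t{\left(-1,1 \right)},185 \right)} - 11384} = \frac{-24008 + 39748}{36 - 11384} = \frac{15740}{-11348} = 15740 \left(- \frac{1}{11348}\right) = - \frac{3935}{2837}$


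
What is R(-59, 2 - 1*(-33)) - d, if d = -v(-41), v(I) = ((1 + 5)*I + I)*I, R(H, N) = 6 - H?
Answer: 11832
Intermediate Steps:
v(I) = 7*I**2 (v(I) = (6*I + I)*I = (7*I)*I = 7*I**2)
d = -11767 (d = -7*(-41)**2 = -7*1681 = -1*11767 = -11767)
R(-59, 2 - 1*(-33)) - d = (6 - 1*(-59)) - 1*(-11767) = (6 + 59) + 11767 = 65 + 11767 = 11832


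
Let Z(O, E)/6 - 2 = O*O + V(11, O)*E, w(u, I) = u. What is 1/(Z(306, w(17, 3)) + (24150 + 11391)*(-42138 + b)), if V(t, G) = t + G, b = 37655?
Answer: -1/158736141 ≈ -6.2998e-9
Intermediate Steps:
V(t, G) = G + t
Z(O, E) = 12 + 6*O² + 6*E*(11 + O) (Z(O, E) = 12 + 6*(O*O + (O + 11)*E) = 12 + 6*(O² + (11 + O)*E) = 12 + 6*(O² + E*(11 + O)) = 12 + (6*O² + 6*E*(11 + O)) = 12 + 6*O² + 6*E*(11 + O))
1/(Z(306, w(17, 3)) + (24150 + 11391)*(-42138 + b)) = 1/((12 + 6*306² + 6*17*(11 + 306)) + (24150 + 11391)*(-42138 + 37655)) = 1/((12 + 6*93636 + 6*17*317) + 35541*(-4483)) = 1/((12 + 561816 + 32334) - 159330303) = 1/(594162 - 159330303) = 1/(-158736141) = -1/158736141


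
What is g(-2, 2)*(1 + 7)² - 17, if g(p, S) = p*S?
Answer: -273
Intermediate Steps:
g(p, S) = S*p
g(-2, 2)*(1 + 7)² - 17 = (2*(-2))*(1 + 7)² - 17 = -4*8² - 17 = -4*64 - 17 = -256 - 17 = -273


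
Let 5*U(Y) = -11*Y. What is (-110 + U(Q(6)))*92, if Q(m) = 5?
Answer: -11132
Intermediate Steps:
U(Y) = -11*Y/5 (U(Y) = (-11*Y)/5 = -11*Y/5)
(-110 + U(Q(6)))*92 = (-110 - 11/5*5)*92 = (-110 - 11)*92 = -121*92 = -11132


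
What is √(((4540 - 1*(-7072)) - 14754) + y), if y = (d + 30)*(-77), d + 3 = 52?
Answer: 15*I*√41 ≈ 96.047*I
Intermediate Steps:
d = 49 (d = -3 + 52 = 49)
y = -6083 (y = (49 + 30)*(-77) = 79*(-77) = -6083)
√(((4540 - 1*(-7072)) - 14754) + y) = √(((4540 - 1*(-7072)) - 14754) - 6083) = √(((4540 + 7072) - 14754) - 6083) = √((11612 - 14754) - 6083) = √(-3142 - 6083) = √(-9225) = 15*I*√41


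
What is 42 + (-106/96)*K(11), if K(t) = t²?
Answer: -4397/48 ≈ -91.604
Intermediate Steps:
42 + (-106/96)*K(11) = 42 - 106/96*11² = 42 - 106*1/96*121 = 42 - 53/48*121 = 42 - 6413/48 = -4397/48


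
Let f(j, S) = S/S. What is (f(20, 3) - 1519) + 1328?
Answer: -190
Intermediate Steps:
f(j, S) = 1
(f(20, 3) - 1519) + 1328 = (1 - 1519) + 1328 = -1518 + 1328 = -190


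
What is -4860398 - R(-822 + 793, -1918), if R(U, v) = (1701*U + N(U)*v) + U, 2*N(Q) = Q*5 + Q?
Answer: -4977906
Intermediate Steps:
N(Q) = 3*Q (N(Q) = (Q*5 + Q)/2 = (5*Q + Q)/2 = (6*Q)/2 = 3*Q)
R(U, v) = 1702*U + 3*U*v (R(U, v) = (1701*U + (3*U)*v) + U = (1701*U + 3*U*v) + U = 1702*U + 3*U*v)
-4860398 - R(-822 + 793, -1918) = -4860398 - (-822 + 793)*(1702 + 3*(-1918)) = -4860398 - (-29)*(1702 - 5754) = -4860398 - (-29)*(-4052) = -4860398 - 1*117508 = -4860398 - 117508 = -4977906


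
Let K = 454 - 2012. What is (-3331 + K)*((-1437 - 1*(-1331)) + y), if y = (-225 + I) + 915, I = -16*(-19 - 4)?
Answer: -4654328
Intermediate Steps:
I = 368 (I = -16*(-23) = 368)
y = 1058 (y = (-225 + 368) + 915 = 143 + 915 = 1058)
K = -1558
(-3331 + K)*((-1437 - 1*(-1331)) + y) = (-3331 - 1558)*((-1437 - 1*(-1331)) + 1058) = -4889*((-1437 + 1331) + 1058) = -4889*(-106 + 1058) = -4889*952 = -4654328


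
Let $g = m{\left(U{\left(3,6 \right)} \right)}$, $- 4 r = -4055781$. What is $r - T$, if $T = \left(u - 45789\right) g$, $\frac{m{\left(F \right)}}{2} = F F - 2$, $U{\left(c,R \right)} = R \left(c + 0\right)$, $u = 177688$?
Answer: $- \frac{335716043}{4} \approx -8.3929 \cdot 10^{7}$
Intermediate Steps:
$r = \frac{4055781}{4}$ ($r = \left(- \frac{1}{4}\right) \left(-4055781\right) = \frac{4055781}{4} \approx 1.0139 \cdot 10^{6}$)
$U{\left(c,R \right)} = R c$
$m{\left(F \right)} = -4 + 2 F^{2}$ ($m{\left(F \right)} = 2 \left(F F - 2\right) = 2 \left(F^{2} - 2\right) = 2 \left(-2 + F^{2}\right) = -4 + 2 F^{2}$)
$g = 644$ ($g = -4 + 2 \left(6 \cdot 3\right)^{2} = -4 + 2 \cdot 18^{2} = -4 + 2 \cdot 324 = -4 + 648 = 644$)
$T = 84942956$ ($T = \left(177688 - 45789\right) 644 = 131899 \cdot 644 = 84942956$)
$r - T = \frac{4055781}{4} - 84942956 = - \frac{335716043}{4}$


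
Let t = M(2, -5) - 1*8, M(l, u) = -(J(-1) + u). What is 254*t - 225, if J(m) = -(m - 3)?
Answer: -2003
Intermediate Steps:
J(m) = 3 - m (J(m) = -(-3 + m) = 3 - m)
M(l, u) = -4 - u (M(l, u) = -((3 - 1*(-1)) + u) = -((3 + 1) + u) = -(4 + u) = -4 - u)
t = -7 (t = (-4 - 1*(-5)) - 1*8 = (-4 + 5) - 8 = 1 - 8 = -7)
254*t - 225 = 254*(-7) - 225 = -1778 - 225 = -2003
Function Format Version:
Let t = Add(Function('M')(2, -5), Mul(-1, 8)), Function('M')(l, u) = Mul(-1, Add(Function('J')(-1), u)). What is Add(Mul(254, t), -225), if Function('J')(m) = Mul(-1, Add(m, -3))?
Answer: -2003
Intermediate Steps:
Function('J')(m) = Add(3, Mul(-1, m)) (Function('J')(m) = Mul(-1, Add(-3, m)) = Add(3, Mul(-1, m)))
Function('M')(l, u) = Add(-4, Mul(-1, u)) (Function('M')(l, u) = Mul(-1, Add(Add(3, Mul(-1, -1)), u)) = Mul(-1, Add(Add(3, 1), u)) = Mul(-1, Add(4, u)) = Add(-4, Mul(-1, u)))
t = -7 (t = Add(Add(-4, Mul(-1, -5)), Mul(-1, 8)) = Add(Add(-4, 5), -8) = Add(1, -8) = -7)
Add(Mul(254, t), -225) = Add(Mul(254, -7), -225) = Add(-1778, -225) = -2003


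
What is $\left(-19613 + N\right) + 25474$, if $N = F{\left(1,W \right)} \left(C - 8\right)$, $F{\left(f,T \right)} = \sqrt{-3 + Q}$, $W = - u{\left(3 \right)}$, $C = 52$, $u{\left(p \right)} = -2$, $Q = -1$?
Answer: $5861 + 88 i \approx 5861.0 + 88.0 i$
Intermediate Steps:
$W = 2$ ($W = \left(-1\right) \left(-2\right) = 2$)
$F{\left(f,T \right)} = 2 i$ ($F{\left(f,T \right)} = \sqrt{-3 - 1} = \sqrt{-4} = 2 i$)
$N = 88 i$ ($N = 2 i \left(52 - 8\right) = 2 i 44 = 88 i \approx 88.0 i$)
$\left(-19613 + N\right) + 25474 = \left(-19613 + 88 i\right) + 25474 = 5861 + 88 i$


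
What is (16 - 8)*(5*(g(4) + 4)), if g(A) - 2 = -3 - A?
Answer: -40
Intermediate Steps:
g(A) = -1 - A (g(A) = 2 + (-3 - A) = -1 - A)
(16 - 8)*(5*(g(4) + 4)) = (16 - 8)*(5*((-1 - 1*4) + 4)) = 8*(5*((-1 - 4) + 4)) = 8*(5*(-5 + 4)) = 8*(5*(-1)) = 8*(-5) = -40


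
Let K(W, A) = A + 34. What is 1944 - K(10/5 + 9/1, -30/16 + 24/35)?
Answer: 535133/280 ≈ 1911.2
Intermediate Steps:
K(W, A) = 34 + A
1944 - K(10/5 + 9/1, -30/16 + 24/35) = 1944 - (34 + (-30/16 + 24/35)) = 1944 - (34 + (-30*1/16 + 24*(1/35))) = 1944 - (34 + (-15/8 + 24/35)) = 1944 - (34 - 333/280) = 1944 - 1*9187/280 = 1944 - 9187/280 = 535133/280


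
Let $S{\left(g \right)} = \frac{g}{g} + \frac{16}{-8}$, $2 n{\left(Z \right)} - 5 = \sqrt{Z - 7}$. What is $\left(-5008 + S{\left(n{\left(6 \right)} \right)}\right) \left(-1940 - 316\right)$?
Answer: $11300304$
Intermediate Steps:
$n{\left(Z \right)} = \frac{5}{2} + \frac{\sqrt{-7 + Z}}{2}$ ($n{\left(Z \right)} = \frac{5}{2} + \frac{\sqrt{Z - 7}}{2} = \frac{5}{2} + \frac{\sqrt{-7 + Z}}{2}$)
$S{\left(g \right)} = -1$ ($S{\left(g \right)} = 1 + 16 \left(- \frac{1}{8}\right) = 1 - 2 = -1$)
$\left(-5008 + S{\left(n{\left(6 \right)} \right)}\right) \left(-1940 - 316\right) = \left(-5008 - 1\right) \left(-1940 - 316\right) = \left(-5009\right) \left(-2256\right) = 11300304$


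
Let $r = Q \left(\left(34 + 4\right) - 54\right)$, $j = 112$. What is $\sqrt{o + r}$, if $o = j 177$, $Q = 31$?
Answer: $8 \sqrt{302} \approx 139.03$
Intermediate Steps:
$r = -496$ ($r = 31 \left(\left(34 + 4\right) - 54\right) = 31 \left(38 - 54\right) = 31 \left(-16\right) = -496$)
$o = 19824$ ($o = 112 \cdot 177 = 19824$)
$\sqrt{o + r} = \sqrt{19824 - 496} = \sqrt{19328} = 8 \sqrt{302}$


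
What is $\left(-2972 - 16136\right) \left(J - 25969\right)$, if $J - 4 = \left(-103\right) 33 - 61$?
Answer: $562252900$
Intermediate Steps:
$J = -3456$ ($J = 4 - 3460 = -3456$)
$\left(-2972 - 16136\right) \left(J - 25969\right) = \left(-2972 - 16136\right) \left(-3456 - 25969\right) = \left(-19108\right) \left(-29425\right) = 562252900$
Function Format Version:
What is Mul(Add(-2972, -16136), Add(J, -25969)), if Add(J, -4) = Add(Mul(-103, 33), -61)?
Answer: 562252900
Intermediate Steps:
J = -3456 (J = Add(4, Add(Mul(-103, 33), -61)) = Add(4, Add(-3399, -61)) = Add(4, -3460) = -3456)
Mul(Add(-2972, -16136), Add(J, -25969)) = Mul(Add(-2972, -16136), Add(-3456, -25969)) = Mul(-19108, -29425) = 562252900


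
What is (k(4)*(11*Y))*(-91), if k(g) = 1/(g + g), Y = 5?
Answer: -5005/8 ≈ -625.63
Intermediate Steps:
k(g) = 1/(2*g)
(k(4)*(11*Y))*(-91) = (((½)/4)*(11*5))*(-91) = (((½)*(¼))*55)*(-91) = ((⅛)*55)*(-91) = (55/8)*(-91) = -5005/8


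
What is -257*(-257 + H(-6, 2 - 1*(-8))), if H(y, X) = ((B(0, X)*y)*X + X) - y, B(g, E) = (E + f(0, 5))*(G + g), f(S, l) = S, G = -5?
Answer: -709063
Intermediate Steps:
B(g, E) = E*(-5 + g) (B(g, E) = (E + 0)*(-5 + g) = E*(-5 + g))
H(y, X) = X - y - 5*y*X**2 (H(y, X) = (((X*(-5 + 0))*y)*X + X) - y = (((X*(-5))*y)*X + X) - y = (((-5*X)*y)*X + X) - y = ((-5*X*y)*X + X) - y = (-5*y*X**2 + X) - y = (X - 5*y*X**2) - y = X - y - 5*y*X**2)
-257*(-257 + H(-6, 2 - 1*(-8))) = -257*(-257 + ((2 - 1*(-8)) - 1*(-6) - 5*(-6)*(2 - 1*(-8))**2)) = -257*(-257 + ((2 + 8) + 6 - 5*(-6)*(2 + 8)**2)) = -257*(-257 + (10 + 6 - 5*(-6)*10**2)) = -257*(-257 + (10 + 6 - 5*(-6)*100)) = -257*(-257 + (10 + 6 + 3000)) = -257*(-257 + 3016) = -257*2759 = -709063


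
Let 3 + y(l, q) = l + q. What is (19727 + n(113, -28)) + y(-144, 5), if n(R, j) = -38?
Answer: 19547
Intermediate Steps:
y(l, q) = -3 + l + q (y(l, q) = -3 + (l + q) = -3 + l + q)
(19727 + n(113, -28)) + y(-144, 5) = (19727 - 38) + (-3 - 144 + 5) = 19689 - 142 = 19547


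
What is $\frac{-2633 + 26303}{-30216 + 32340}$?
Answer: $\frac{1315}{118} \approx 11.144$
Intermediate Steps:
$\frac{-2633 + 26303}{-30216 + 32340} = \frac{23670}{2124} = 23670 \cdot \frac{1}{2124} = \frac{1315}{118}$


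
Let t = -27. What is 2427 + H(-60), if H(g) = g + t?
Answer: 2340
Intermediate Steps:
H(g) = -27 + g (H(g) = g - 27 = -27 + g)
2427 + H(-60) = 2427 + (-27 - 60) = 2427 - 87 = 2340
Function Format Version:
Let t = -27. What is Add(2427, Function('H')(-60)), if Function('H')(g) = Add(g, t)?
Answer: 2340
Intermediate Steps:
Function('H')(g) = Add(-27, g) (Function('H')(g) = Add(g, -27) = Add(-27, g))
Add(2427, Function('H')(-60)) = Add(2427, Add(-27, -60)) = Add(2427, -87) = 2340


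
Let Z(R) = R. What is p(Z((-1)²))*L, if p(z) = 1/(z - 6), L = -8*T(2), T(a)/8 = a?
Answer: 128/5 ≈ 25.600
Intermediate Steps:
T(a) = 8*a
L = -128 (L = -64*2 = -8*16 = -128)
p(z) = 1/(-6 + z)
p(Z((-1)²))*L = -128/(-6 + (-1)²) = -128/(-6 + 1) = -128/(-5) = -⅕*(-128) = 128/5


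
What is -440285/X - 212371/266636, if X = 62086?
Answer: -65290548583/8277181348 ≈ -7.8880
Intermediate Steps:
-440285/X - 212371/266636 = -440285/62086 - 212371/266636 = -65290548583/8277181348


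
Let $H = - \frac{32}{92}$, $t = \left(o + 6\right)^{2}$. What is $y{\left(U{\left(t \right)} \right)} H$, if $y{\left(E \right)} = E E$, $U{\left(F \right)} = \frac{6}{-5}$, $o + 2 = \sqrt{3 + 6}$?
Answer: $- \frac{288}{575} \approx -0.50087$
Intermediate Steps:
$o = 1$ ($o = -2 + \sqrt{3 + 6} = -2 + \sqrt{9} = -2 + 3 = 1$)
$t = 49$ ($t = \left(1 + 6\right)^{2} = 7^{2} = 49$)
$U{\left(F \right)} = - \frac{6}{5}$ ($U{\left(F \right)} = 6 \left(- \frac{1}{5}\right) = - \frac{6}{5}$)
$y{\left(E \right)} = E^{2}$
$H = - \frac{8}{23}$ ($H = \left(-32\right) \frac{1}{92} = - \frac{8}{23} \approx -0.34783$)
$y{\left(U{\left(t \right)} \right)} H = \left(- \frac{6}{5}\right)^{2} \left(- \frac{8}{23}\right) = \frac{36}{25} \left(- \frac{8}{23}\right) = - \frac{288}{575}$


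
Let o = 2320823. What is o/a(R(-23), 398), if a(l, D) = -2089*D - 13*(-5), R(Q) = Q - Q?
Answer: -2320823/831357 ≈ -2.7916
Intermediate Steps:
R(Q) = 0
a(l, D) = 65 - 2089*D (a(l, D) = -2089*D + 65 = 65 - 2089*D)
o/a(R(-23), 398) = 2320823/(65 - 2089*398) = 2320823/(65 - 831422) = 2320823/(-831357) = 2320823*(-1/831357) = -2320823/831357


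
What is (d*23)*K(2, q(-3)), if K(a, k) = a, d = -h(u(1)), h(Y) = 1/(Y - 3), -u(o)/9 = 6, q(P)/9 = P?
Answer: 46/57 ≈ 0.80702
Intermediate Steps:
q(P) = 9*P
u(o) = -54 (u(o) = -9*6 = -54)
h(Y) = 1/(-3 + Y)
d = 1/57 (d = -1/(-3 - 54) = -1/(-57) = -1*(-1/57) = 1/57 ≈ 0.017544)
(d*23)*K(2, q(-3)) = ((1/57)*23)*2 = (23/57)*2 = 46/57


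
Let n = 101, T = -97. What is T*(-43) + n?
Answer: 4272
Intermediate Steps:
T*(-43) + n = -97*(-43) + 101 = 4171 + 101 = 4272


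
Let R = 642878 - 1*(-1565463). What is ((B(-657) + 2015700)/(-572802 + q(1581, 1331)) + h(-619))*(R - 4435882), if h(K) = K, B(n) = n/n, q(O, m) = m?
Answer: 792461632881250/571471 ≈ 1.3867e+9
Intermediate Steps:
B(n) = 1
R = 2208341 (R = 642878 + 1565463 = 2208341)
((B(-657) + 2015700)/(-572802 + q(1581, 1331)) + h(-619))*(R - 4435882) = ((1 + 2015700)/(-572802 + 1331) - 619)*(2208341 - 4435882) = (2015701/(-571471) - 619)*(-2227541) = (2015701*(-1/571471) - 619)*(-2227541) = (-2015701/571471 - 619)*(-2227541) = -355756250/571471*(-2227541) = 792461632881250/571471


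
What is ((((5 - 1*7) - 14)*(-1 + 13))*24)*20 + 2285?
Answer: -89875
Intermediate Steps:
((((5 - 1*7) - 14)*(-1 + 13))*24)*20 + 2285 = ((((5 - 7) - 14)*12)*24)*20 + 2285 = (((-2 - 14)*12)*24)*20 + 2285 = (-16*12*24)*20 + 2285 = -192*24*20 + 2285 = -4608*20 + 2285 = -92160 + 2285 = -89875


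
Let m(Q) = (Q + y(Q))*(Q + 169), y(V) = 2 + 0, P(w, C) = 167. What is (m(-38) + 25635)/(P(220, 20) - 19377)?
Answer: -20919/19210 ≈ -1.0890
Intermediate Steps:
y(V) = 2
m(Q) = (2 + Q)*(169 + Q) (m(Q) = (Q + 2)*(Q + 169) = (2 + Q)*(169 + Q))
(m(-38) + 25635)/(P(220, 20) - 19377) = ((338 + (-38)**2 + 171*(-38)) + 25635)/(167 - 19377) = ((338 + 1444 - 6498) + 25635)/(-19210) = (-4716 + 25635)*(-1/19210) = 20919*(-1/19210) = -20919/19210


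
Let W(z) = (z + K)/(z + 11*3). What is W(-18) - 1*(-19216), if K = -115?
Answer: 288107/15 ≈ 19207.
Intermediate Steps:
W(z) = (-115 + z)/(33 + z) (W(z) = (z - 115)/(z + 11*3) = (-115 + z)/(z + 33) = (-115 + z)/(33 + z))
W(-18) - 1*(-19216) = (-115 - 18)/(33 - 18) - 1*(-19216) = -133/15 + 19216 = 288107/15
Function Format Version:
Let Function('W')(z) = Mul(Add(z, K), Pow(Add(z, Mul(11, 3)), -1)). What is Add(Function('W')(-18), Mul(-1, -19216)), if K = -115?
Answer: Rational(288107, 15) ≈ 19207.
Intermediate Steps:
Function('W')(z) = Mul(Pow(Add(33, z), -1), Add(-115, z)) (Function('W')(z) = Mul(Add(z, -115), Pow(Add(z, Mul(11, 3)), -1)) = Mul(Add(-115, z), Pow(Add(z, 33), -1)) = Mul(Add(-115, z), Pow(Add(33, z), -1)) = Mul(Pow(Add(33, z), -1), Add(-115, z)))
Add(Function('W')(-18), Mul(-1, -19216)) = Add(Mul(Pow(Add(33, -18), -1), Add(-115, -18)), Mul(-1, -19216)) = Add(Mul(Pow(15, -1), -133), 19216) = Add(Mul(Rational(1, 15), -133), 19216) = Add(Rational(-133, 15), 19216) = Rational(288107, 15)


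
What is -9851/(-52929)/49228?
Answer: 9851/2605588812 ≈ 3.7807e-6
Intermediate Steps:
-9851/(-52929)/49228 = -9851*(-1/52929)*(1/49228) = (9851/52929)*(1/49228) = 9851/2605588812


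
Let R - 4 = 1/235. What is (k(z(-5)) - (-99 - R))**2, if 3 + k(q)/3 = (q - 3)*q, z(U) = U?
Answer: 2529184681/55225 ≈ 45798.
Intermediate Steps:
R = 941/235 (R = 4 + 1/235 = 941/235 ≈ 4.0043)
k(q) = -9 + 3*q*(-3 + q) (k(q) = -9 + 3*((q - 3)*q) = -9 + 3*((-3 + q)*q) = -9 + 3*(q*(-3 + q)) = -9 + 3*q*(-3 + q))
(k(z(-5)) - (-99 - R))**2 = ((-9 - 9*(-5) + 3*(-5)**2) - (-99 - 1*941/235))**2 = ((-9 + 45 + 3*25) - (-99 - 941/235))**2 = ((-9 + 45 + 75) - 1*(-24206/235))**2 = (111 + 24206/235)**2 = (50291/235)**2 = 2529184681/55225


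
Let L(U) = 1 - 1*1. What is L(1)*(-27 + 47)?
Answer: 0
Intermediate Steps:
L(U) = 0 (L(U) = 1 - 1 = 0)
L(1)*(-27 + 47) = 0*(-27 + 47) = 0*20 = 0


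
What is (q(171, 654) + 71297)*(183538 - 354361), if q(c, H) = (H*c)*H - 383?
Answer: -12506011618050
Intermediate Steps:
q(c, H) = -383 + c*H**2 (q(c, H) = c*H**2 - 383 = -383 + c*H**2)
(q(171, 654) + 71297)*(183538 - 354361) = ((-383 + 171*654**2) + 71297)*(183538 - 354361) = ((-383 + 171*427716) + 71297)*(-170823) = ((-383 + 73139436) + 71297)*(-170823) = (73139053 + 71297)*(-170823) = 73210350*(-170823) = -12506011618050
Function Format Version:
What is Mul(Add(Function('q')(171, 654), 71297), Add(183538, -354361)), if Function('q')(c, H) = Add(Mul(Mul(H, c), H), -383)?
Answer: -12506011618050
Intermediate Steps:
Function('q')(c, H) = Add(-383, Mul(c, Pow(H, 2))) (Function('q')(c, H) = Add(Mul(c, Pow(H, 2)), -383) = Add(-383, Mul(c, Pow(H, 2))))
Mul(Add(Function('q')(171, 654), 71297), Add(183538, -354361)) = Mul(Add(Add(-383, Mul(171, Pow(654, 2))), 71297), Add(183538, -354361)) = Mul(Add(Add(-383, Mul(171, 427716)), 71297), -170823) = Mul(Add(Add(-383, 73139436), 71297), -170823) = Mul(Add(73139053, 71297), -170823) = Mul(73210350, -170823) = -12506011618050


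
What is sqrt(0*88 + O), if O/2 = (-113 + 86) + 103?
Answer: 2*sqrt(38) ≈ 12.329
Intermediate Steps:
O = 152 (O = 2*((-113 + 86) + 103) = 2*(-27 + 103) = 2*76 = 152)
sqrt(0*88 + O) = sqrt(0*88 + 152) = sqrt(0 + 152) = sqrt(152) = 2*sqrt(38)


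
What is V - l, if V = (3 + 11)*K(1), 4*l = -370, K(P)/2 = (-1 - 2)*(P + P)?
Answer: -151/2 ≈ -75.500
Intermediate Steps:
K(P) = -12*P (K(P) = 2*((-1 - 2)*(P + P)) = 2*(-6*P) = -12*P)
l = -185/2 (l = (¼)*(-370) = -185/2 ≈ -92.500)
V = -168 (V = (3 + 11)*(-12*1) = 14*(-12) = -168)
V - l = -168 - 1*(-185/2) = -168 + 185/2 = -151/2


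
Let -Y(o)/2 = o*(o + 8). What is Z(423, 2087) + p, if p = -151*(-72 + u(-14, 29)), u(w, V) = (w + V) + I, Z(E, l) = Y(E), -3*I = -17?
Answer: -1070624/3 ≈ -3.5687e+5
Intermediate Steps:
I = 17/3 (I = -⅓*(-17) = 17/3 ≈ 5.6667)
Y(o) = -2*o*(8 + o) (Y(o) = -2*o*(o + 8) = -2*o*(8 + o))
Z(E, l) = -2*E*(8 + E)
u(w, V) = 17/3 + V + w (u(w, V) = (w + V) + 17/3 = (V + w) + 17/3 = 17/3 + V + w)
p = 23254/3 (p = -151*(-72 + (17/3 + 29 - 14)) = -151*(-72 + 62/3) = -151*(-154/3) = 23254/3 ≈ 7751.3)
Z(423, 2087) + p = -2*423*(8 + 423) + 23254/3 = -2*423*431 + 23254/3 = -364626 + 23254/3 = -1070624/3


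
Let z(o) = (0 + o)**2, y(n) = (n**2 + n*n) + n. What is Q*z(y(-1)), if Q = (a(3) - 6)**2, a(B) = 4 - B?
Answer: 25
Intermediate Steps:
y(n) = n + 2*n**2 (y(n) = (n**2 + n**2) + n = 2*n**2 + n = n + 2*n**2)
z(o) = o**2
Q = 25 (Q = ((4 - 1*3) - 6)**2 = ((4 - 3) - 6)**2 = (1 - 6)**2 = (-5)**2 = 25)
Q*z(y(-1)) = 25*(-(1 + 2*(-1)))**2 = 25*(-(1 - 2))**2 = 25*(-1*(-1))**2 = 25*1**2 = 25*1 = 25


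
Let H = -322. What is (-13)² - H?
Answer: 491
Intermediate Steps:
(-13)² - H = (-13)² - 1*(-322) = 169 + 322 = 491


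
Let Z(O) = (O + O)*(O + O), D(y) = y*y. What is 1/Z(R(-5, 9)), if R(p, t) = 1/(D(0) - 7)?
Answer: 49/4 ≈ 12.250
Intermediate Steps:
D(y) = y²
R(p, t) = -⅐ (R(p, t) = 1/(0² - 7) = 1/(0 - 7) = 1/(-7) = -⅐)
Z(O) = 4*O² (Z(O) = (2*O)*(2*O) = 4*O²)
1/Z(R(-5, 9)) = 1/(4*(-⅐)²) = 1/(4*(1/49)) = 1/(4/49) = 49/4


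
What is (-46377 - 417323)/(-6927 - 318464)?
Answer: 463700/325391 ≈ 1.4251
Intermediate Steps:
(-46377 - 417323)/(-6927 - 318464) = -463700/(-325391) = -463700*(-1/325391) = 463700/325391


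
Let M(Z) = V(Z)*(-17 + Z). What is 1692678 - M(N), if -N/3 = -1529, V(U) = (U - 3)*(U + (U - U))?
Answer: -96090819882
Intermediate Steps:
V(U) = U*(-3 + U) (V(U) = (-3 + U)*(U + 0) = (-3 + U)*U = U*(-3 + U))
N = 4587 (N = -3*(-1529) = 4587)
M(Z) = Z*(-17 + Z)*(-3 + Z) (M(Z) = (Z*(-3 + Z))*(-17 + Z) = Z*(-17 + Z)*(-3 + Z))
1692678 - M(N) = 1692678 - 4587*(-17 + 4587)*(-3 + 4587) = 1692678 - 4587*4570*4584 = 1692678 - 1*96092512560 = 1692678 - 96092512560 = -96090819882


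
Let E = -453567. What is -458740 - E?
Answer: -5173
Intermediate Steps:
-458740 - E = -458740 - 1*(-453567) = -458740 + 453567 = -5173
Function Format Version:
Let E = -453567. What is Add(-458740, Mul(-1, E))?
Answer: -5173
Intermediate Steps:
Add(-458740, Mul(-1, E)) = Add(-458740, Mul(-1, -453567)) = Add(-458740, 453567) = -5173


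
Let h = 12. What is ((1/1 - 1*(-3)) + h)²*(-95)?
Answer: -24320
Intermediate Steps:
((1/1 - 1*(-3)) + h)²*(-95) = ((1/1 - 1*(-3)) + 12)²*(-95) = ((1 + 3) + 12)²*(-95) = (4 + 12)²*(-95) = 16²*(-95) = 256*(-95) = -24320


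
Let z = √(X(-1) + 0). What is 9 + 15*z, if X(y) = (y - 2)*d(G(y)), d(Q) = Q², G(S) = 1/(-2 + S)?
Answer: 9 + 5*I*√3 ≈ 9.0 + 8.6602*I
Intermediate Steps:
X(y) = 1/(-2 + y) (X(y) = (y - 2)*(1/(-2 + y))² = (-2 + y)/(-2 + y)² = 1/(-2 + y))
z = I*√3/3 (z = √(1/(-2 - 1) + 0) = √(1/(-3) + 0) = √(-⅓ + 0) = √(-⅓) = I*√3/3 ≈ 0.57735*I)
9 + 15*z = 9 + 15*(I*√3/3) = 9 + 5*I*√3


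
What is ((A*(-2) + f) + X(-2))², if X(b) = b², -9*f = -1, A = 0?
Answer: 1369/81 ≈ 16.901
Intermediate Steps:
f = ⅑ (f = -⅑*(-1) = ⅑ ≈ 0.11111)
((A*(-2) + f) + X(-2))² = ((0*(-2) + ⅑) + (-2)²)² = ((0 + ⅑) + 4)² = (⅑ + 4)² = (37/9)² = 1369/81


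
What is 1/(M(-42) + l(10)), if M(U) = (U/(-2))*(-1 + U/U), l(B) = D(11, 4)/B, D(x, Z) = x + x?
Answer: 5/11 ≈ 0.45455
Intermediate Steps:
D(x, Z) = 2*x
l(B) = 22/B (l(B) = (2*11)/B = 22/B)
M(U) = 0 (M(U) = (U*(-1/2))*(-1 + 1) = -U/2*0 = 0)
1/(M(-42) + l(10)) = 1/(0 + 22/10) = 1/(0 + 22*(1/10)) = 1/(0 + 11/5) = 1/(11/5) = 5/11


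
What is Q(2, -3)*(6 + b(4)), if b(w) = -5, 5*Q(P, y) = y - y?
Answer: 0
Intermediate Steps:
Q(P, y) = 0 (Q(P, y) = (y - y)/5 = (⅕)*0 = 0)
Q(2, -3)*(6 + b(4)) = 0*(6 - 5) = 0*1 = 0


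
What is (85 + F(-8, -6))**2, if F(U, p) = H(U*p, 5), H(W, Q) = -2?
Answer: 6889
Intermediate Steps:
F(U, p) = -2
(85 + F(-8, -6))**2 = (85 - 2)**2 = 83**2 = 6889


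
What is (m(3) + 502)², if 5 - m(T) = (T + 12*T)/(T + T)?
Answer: 1002001/4 ≈ 2.5050e+5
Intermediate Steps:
m(T) = -3/2 (m(T) = 5 - (T + 12*T)/(T + T) = 5 - 13*T/(2*T) = 5 - 13*T*1/(2*T) = 5 - 1*13/2 = 5 - 13/2 = -3/2)
(m(3) + 502)² = (-3/2 + 502)² = (1001/2)² = 1002001/4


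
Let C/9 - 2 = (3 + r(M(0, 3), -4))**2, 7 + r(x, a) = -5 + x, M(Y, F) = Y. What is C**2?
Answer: 558009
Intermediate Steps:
r(x, a) = -12 + x (r(x, a) = -7 + (-5 + x) = -12 + x)
C = 747 (C = 18 + 9*(3 + (-12 + 0))**2 = 18 + 9*(3 - 12)**2 = 18 + 9*(-9)**2 = 18 + 9*81 = 18 + 729 = 747)
C**2 = 747**2 = 558009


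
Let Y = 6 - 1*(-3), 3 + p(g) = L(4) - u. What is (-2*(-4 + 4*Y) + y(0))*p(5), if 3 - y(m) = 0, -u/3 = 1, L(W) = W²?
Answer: -976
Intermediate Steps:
u = -3 (u = -3*1 = -3)
y(m) = 3 (y(m) = 3 - 1*0 = 3 + 0 = 3)
p(g) = 16 (p(g) = -3 + (4² - 1*(-3)) = -3 + (16 + 3) = -3 + 19 = 16)
Y = 9 (Y = 6 + 3 = 9)
(-2*(-4 + 4*Y) + y(0))*p(5) = (-2*(-4 + 4*9) + 3)*16 = (-2*(-4 + 36) + 3)*16 = (-2*32 + 3)*16 = (-64 + 3)*16 = -61*16 = -976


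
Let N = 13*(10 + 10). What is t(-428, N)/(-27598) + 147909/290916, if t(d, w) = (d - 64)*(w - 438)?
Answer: -3565877839/1338116628 ≈ -2.6648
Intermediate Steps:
N = 260 (N = 13*20 = 260)
t(d, w) = (-438 + w)*(-64 + d) (t(d, w) = (-64 + d)*(-438 + w) = (-438 + w)*(-64 + d))
t(-428, N)/(-27598) + 147909/290916 = (28032 - 438*(-428) - 64*260 - 428*260)/(-27598) + 147909/290916 = (28032 + 187464 - 16640 - 111280)*(-1/27598) + 147909*(1/290916) = 87576*(-1/27598) + 49303/96972 = -43788/13799 + 49303/96972 = -3565877839/1338116628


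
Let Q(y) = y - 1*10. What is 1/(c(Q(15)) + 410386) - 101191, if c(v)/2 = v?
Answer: -41528381635/410396 ≈ -1.0119e+5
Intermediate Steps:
Q(y) = -10 + y (Q(y) = y - 10 = -10 + y)
c(v) = 2*v
1/(c(Q(15)) + 410386) - 101191 = 1/(2*(-10 + 15) + 410386) - 101191 = 1/(2*5 + 410386) - 101191 = 1/(10 + 410386) - 101191 = 1/410396 - 101191 = -41528381635/410396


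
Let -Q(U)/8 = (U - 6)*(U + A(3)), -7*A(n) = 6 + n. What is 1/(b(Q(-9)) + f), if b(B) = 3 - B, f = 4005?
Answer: 7/36696 ≈ 0.00019076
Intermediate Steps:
A(n) = -6/7 - n/7 (A(n) = -(6 + n)/7 = -6/7 - n/7)
Q(U) = -8*(-6 + U)*(-9/7 + U) (Q(U) = -8*(U - 6)*(U + (-6/7 - 1/7*3)) = -8*(-6 + U)*(U + (-6/7 - 3/7)) = -8*(-6 + U)*(U - 9/7) = -8*(-6 + U)*(-9/7 + U))
1/(b(Q(-9)) + f) = 1/((3 - (-432/7 - 8*(-9)**2 + (408/7)*(-9))) + 4005) = 1/((3 - (-432/7 - 8*81 - 3672/7)) + 4005) = 1/((3 - (-432/7 - 648 - 3672/7)) + 4005) = 1/((3 - 1*(-8640/7)) + 4005) = 1/((3 + 8640/7) + 4005) = 1/(8661/7 + 4005) = 1/(36696/7) = 7/36696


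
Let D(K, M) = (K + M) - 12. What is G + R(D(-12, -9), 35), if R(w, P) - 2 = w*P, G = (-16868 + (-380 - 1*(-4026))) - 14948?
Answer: -29323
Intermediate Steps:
D(K, M) = -12 + K + M
G = -28170 (G = (-16868 + (-380 + 4026)) - 14948 = (-16868 + 3646) - 14948 = -13222 - 14948 = -28170)
R(w, P) = 2 + P*w (R(w, P) = 2 + w*P = 2 + P*w)
G + R(D(-12, -9), 35) = -28170 + (2 + 35*(-12 - 12 - 9)) = -28170 + (2 + 35*(-33)) = -28170 + (2 - 1155) = -28170 - 1153 = -29323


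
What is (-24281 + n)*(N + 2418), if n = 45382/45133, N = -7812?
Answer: 5910901577454/45133 ≈ 1.3097e+8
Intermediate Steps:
n = 45382/45133 (n = 45382*(1/45133) = 45382/45133 ≈ 1.0055)
(-24281 + n)*(N + 2418) = (-24281 + 45382/45133)*(-7812 + 2418) = -1095828991/45133*(-5394) = 5910901577454/45133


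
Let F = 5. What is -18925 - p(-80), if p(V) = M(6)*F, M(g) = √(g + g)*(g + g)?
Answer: -18925 - 120*√3 ≈ -19133.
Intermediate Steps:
M(g) = 2*√2*g^(3/2) (M(g) = √(2*g)*(2*g) = (√2*√g)*(2*g) = 2*√2*g^(3/2))
p(V) = 120*√3 (p(V) = (2*√2*6^(3/2))*5 = (2*√2*(6*√6))*5 = (24*√3)*5 = 120*√3)
-18925 - p(-80) = -18925 - 120*√3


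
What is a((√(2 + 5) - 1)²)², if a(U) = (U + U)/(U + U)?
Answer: 1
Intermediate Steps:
a(U) = 1 (a(U) = (2*U)/((2*U)) = (2*U)*(1/(2*U)) = 1)
a((√(2 + 5) - 1)²)² = 1² = 1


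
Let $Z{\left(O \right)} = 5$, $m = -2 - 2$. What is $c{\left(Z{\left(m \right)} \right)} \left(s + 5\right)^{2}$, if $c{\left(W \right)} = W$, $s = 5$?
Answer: $500$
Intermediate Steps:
$m = -4$
$c{\left(Z{\left(m \right)} \right)} \left(s + 5\right)^{2} = 5 \left(5 + 5\right)^{2} = 5 \cdot 10^{2} = 5 \cdot 100 = 500$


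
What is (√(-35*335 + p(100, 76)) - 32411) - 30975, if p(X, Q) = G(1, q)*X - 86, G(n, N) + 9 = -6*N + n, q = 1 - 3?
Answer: -63386 + I*√11411 ≈ -63386.0 + 106.82*I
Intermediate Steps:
q = -2
G(n, N) = -9 + n - 6*N (G(n, N) = -9 + (-6*N + n) = -9 + (n - 6*N) = -9 + n - 6*N)
p(X, Q) = -86 + 4*X (p(X, Q) = (-9 + 1 - 6*(-2))*X - 86 = (-9 + 1 + 12)*X - 86 = 4*X - 86 = -86 + 4*X)
(√(-35*335 + p(100, 76)) - 32411) - 30975 = (√(-35*335 + (-86 + 4*100)) - 32411) - 30975 = (√(-11725 + (-86 + 400)) - 32411) - 30975 = (√(-11725 + 314) - 32411) - 30975 = (√(-11411) - 32411) - 30975 = (I*√11411 - 32411) - 30975 = (-32411 + I*√11411) - 30975 = -63386 + I*√11411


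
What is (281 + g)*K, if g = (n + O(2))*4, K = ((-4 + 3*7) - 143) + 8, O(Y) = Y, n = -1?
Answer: -33630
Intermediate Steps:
K = -118 (K = ((-4 + 21) - 143) + 8 = (17 - 143) + 8 = -126 + 8 = -118)
g = 4 (g = (-1 + 2)*4 = 1*4 = 4)
(281 + g)*K = (281 + 4)*(-118) = 285*(-118) = -33630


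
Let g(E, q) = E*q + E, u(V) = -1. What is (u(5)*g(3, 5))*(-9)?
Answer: 162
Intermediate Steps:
g(E, q) = E + E*q
(u(5)*g(3, 5))*(-9) = -3*(1 + 5)*(-9) = -3*6*(-9) = -1*18*(-9) = -18*(-9) = 162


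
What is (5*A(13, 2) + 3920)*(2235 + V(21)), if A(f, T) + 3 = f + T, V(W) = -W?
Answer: 8811720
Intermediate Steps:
A(f, T) = -3 + T + f (A(f, T) = -3 + (f + T) = -3 + (T + f) = -3 + T + f)
(5*A(13, 2) + 3920)*(2235 + V(21)) = (5*(-3 + 2 + 13) + 3920)*(2235 - 1*21) = (5*12 + 3920)*(2235 - 21) = (60 + 3920)*2214 = 3980*2214 = 8811720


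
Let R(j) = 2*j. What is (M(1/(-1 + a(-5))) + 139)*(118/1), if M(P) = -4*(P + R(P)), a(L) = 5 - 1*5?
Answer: 17818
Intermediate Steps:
a(L) = 0 (a(L) = 5 - 5 = 0)
M(P) = -12*P (M(P) = -4*(P + 2*P) = -12*P)
(M(1/(-1 + a(-5))) + 139)*(118/1) = (-12/(-1 + 0) + 139)*(118/1) = (-12/(-1) + 139)*(118*1) = (-12*(-1) + 139)*118 = (12 + 139)*118 = 151*118 = 17818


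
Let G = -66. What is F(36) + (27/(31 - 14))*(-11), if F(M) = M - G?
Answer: 1437/17 ≈ 84.529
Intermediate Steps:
F(M) = 66 + M (F(M) = M - 1*(-66) = M + 66 = 66 + M)
F(36) + (27/(31 - 14))*(-11) = (66 + 36) + (27/(31 - 14))*(-11) = 102 + (27/17)*(-11) = 102 - 297/17 = 1437/17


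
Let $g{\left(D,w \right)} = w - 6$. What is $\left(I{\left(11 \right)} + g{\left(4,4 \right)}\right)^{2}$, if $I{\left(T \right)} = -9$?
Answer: $121$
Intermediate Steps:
$g{\left(D,w \right)} = -6 + w$
$\left(I{\left(11 \right)} + g{\left(4,4 \right)}\right)^{2} = \left(-9 + \left(-6 + 4\right)\right)^{2} = \left(-9 - 2\right)^{2} = \left(-11\right)^{2} = 121$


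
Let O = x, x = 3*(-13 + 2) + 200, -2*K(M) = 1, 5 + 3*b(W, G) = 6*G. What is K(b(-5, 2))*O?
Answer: -167/2 ≈ -83.500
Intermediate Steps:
b(W, G) = -5/3 + 2*G (b(W, G) = -5/3 + (6*G)/3 = -5/3 + 2*G)
K(M) = -½ (K(M) = -½*1 = -½)
x = 167 (x = 3*(-11) + 200 = -33 + 200 = 167)
O = 167
K(b(-5, 2))*O = -½*167 = -167/2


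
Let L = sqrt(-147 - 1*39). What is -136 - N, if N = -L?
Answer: -136 + I*sqrt(186) ≈ -136.0 + 13.638*I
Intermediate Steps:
L = I*sqrt(186) (L = sqrt(-147 - 39) = sqrt(-186) = I*sqrt(186) ≈ 13.638*I)
N = -I*sqrt(186) ≈ -13.638*I
-136 - N = -136 - (-1)*I*sqrt(186) = -136 + I*sqrt(186)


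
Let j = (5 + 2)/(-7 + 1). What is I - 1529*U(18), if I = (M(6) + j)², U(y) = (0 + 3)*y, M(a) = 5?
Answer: -2971847/36 ≈ -82551.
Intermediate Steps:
j = -7/6 (j = 7/(-6) = 7*(-⅙) = -7/6 ≈ -1.1667)
U(y) = 3*y
I = 529/36 (I = (5 - 7/6)² = (23/6)² = 529/36 ≈ 14.694)
I - 1529*U(18) = 529/36 - 4587*18 = 529/36 - 1529*54 = 529/36 - 82566 = -2971847/36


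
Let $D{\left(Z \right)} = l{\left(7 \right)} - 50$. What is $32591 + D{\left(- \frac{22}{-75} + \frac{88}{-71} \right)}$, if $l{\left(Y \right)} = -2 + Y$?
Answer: $32546$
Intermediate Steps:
$D{\left(Z \right)} = -45$ ($D{\left(Z \right)} = \left(-2 + 7\right) - 50 = 5 - 50 = -45$)
$32591 + D{\left(- \frac{22}{-75} + \frac{88}{-71} \right)} = 32591 - 45 = 32546$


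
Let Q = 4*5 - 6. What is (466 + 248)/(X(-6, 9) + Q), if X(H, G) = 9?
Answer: 714/23 ≈ 31.043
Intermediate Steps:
Q = 14 (Q = 20 - 6 = 14)
(466 + 248)/(X(-6, 9) + Q) = (466 + 248)/(9 + 14) = 714/23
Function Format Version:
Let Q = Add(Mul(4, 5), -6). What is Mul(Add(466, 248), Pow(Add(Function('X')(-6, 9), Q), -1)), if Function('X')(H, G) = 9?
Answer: Rational(714, 23) ≈ 31.043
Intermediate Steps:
Q = 14 (Q = Add(20, -6) = 14)
Mul(Add(466, 248), Pow(Add(Function('X')(-6, 9), Q), -1)) = Mul(Add(466, 248), Pow(Add(9, 14), -1)) = Mul(714, Pow(23, -1)) = Mul(714, Rational(1, 23)) = Rational(714, 23)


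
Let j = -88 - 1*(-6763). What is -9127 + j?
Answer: -2452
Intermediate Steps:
j = 6675 (j = -88 + 6763 = 6675)
-9127 + j = -9127 + 6675 = -2452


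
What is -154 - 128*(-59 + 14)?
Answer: 5606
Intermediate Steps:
-154 - 128*(-59 + 14) = -154 - 128*(-45) = -154 + 5760 = 5606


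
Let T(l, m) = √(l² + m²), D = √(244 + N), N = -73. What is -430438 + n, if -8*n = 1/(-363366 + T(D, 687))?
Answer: -25258939341474661/58681945696 + √13115/176045837088 ≈ -4.3044e+5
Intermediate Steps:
D = 3*√19 (D = √(244 - 73) = √171 = 3*√19 ≈ 13.077)
n = -1/(8*(-363366 + 6*√13115)) (n = -1/(8*(-363366 + √((3*√19)² + 687²))) = -1/(8*(-363366 + √(171 + 471969))) = -1/(8*(-363366 + √472140)) = -1/(8*(-363366 + 6*√13115)) ≈ 3.4466e-7)
-430438 + n = -430438 + (20187/58681945696 + √13115/176045837088) = -25258939341474661/58681945696 + √13115/176045837088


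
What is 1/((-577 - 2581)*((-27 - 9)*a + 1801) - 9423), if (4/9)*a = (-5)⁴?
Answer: 1/154176769 ≈ 6.4861e-9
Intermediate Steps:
a = 5625/4 (a = (9/4)*(-5)⁴ = (9/4)*625 = 5625/4 ≈ 1406.3)
1/((-577 - 2581)*((-27 - 9)*a + 1801) - 9423) = 1/((-577 - 2581)*((-27 - 9)*(5625/4) + 1801) - 9423) = 1/(-3158*(-36*5625/4 + 1801) - 9423) = 1/(-3158*(-50625 + 1801) - 9423) = 1/(-3158*(-48824) - 9423) = 1/(154186192 - 9423) = 1/154176769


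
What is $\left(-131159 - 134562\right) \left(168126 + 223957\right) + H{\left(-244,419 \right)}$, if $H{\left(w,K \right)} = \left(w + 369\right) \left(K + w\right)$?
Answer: $-104184664968$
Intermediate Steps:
$H{\left(w,K \right)} = \left(369 + w\right) \left(K + w\right)$
$\left(-131159 - 134562\right) \left(168126 + 223957\right) + H{\left(-244,419 \right)} = \left(-131159 - 134562\right) \left(168126 + 223957\right) + \left(\left(-244\right)^{2} + 369 \cdot 419 + 369 \left(-244\right) + 419 \left(-244\right)\right) = \left(-265721\right) 392083 + \left(59536 + 154611 - 90036 - 102236\right) = -104184686843 + 21875 = -104184664968$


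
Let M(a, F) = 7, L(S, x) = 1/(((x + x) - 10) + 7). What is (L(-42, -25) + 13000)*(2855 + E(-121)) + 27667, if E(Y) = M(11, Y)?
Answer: 37233613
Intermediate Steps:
L(S, x) = 1/(-3 + 2*x) (L(S, x) = 1/((2*x - 10) + 7) = 1/((-10 + 2*x) + 7) = 1/(-3 + 2*x))
E(Y) = 7
(L(-42, -25) + 13000)*(2855 + E(-121)) + 27667 = (1/(-3 + 2*(-25)) + 13000)*(2855 + 7) + 27667 = (1/(-3 - 50) + 13000)*2862 + 27667 = (1/(-53) + 13000)*2862 + 27667 = (-1/53 + 13000)*2862 + 27667 = (688999/53)*2862 + 27667 = 37205946 + 27667 = 37233613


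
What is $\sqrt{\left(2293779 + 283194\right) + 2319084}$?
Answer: $\sqrt{4896057} \approx 2212.7$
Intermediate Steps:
$\sqrt{\left(2293779 + 283194\right) + 2319084} = \sqrt{2576973 + 2319084} = \sqrt{4896057}$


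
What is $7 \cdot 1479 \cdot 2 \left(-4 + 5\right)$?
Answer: $20706$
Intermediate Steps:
$7 \cdot 1479 \cdot 2 \left(-4 + 5\right) = 10353 \cdot 2 \cdot 1 = 10353 \cdot 2 = 20706$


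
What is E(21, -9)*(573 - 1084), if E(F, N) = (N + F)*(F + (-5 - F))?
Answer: 30660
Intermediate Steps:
E(F, N) = -5*F - 5*N (E(F, N) = (F + N)*(-5) = -5*F - 5*N)
E(21, -9)*(573 - 1084) = (-5*21 - 5*(-9))*(573 - 1084) = (-105 + 45)*(-511) = -60*(-511) = 30660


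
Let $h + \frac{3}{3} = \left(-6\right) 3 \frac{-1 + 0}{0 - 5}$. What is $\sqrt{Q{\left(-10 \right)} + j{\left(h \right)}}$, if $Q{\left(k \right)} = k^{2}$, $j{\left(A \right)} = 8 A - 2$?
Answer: $\frac{3 \sqrt{170}}{5} \approx 7.823$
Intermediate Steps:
$h = - \frac{23}{5}$ ($h = -1 + \left(-6\right) 3 \frac{-1 + 0}{0 - 5} = -1 - 18 \left(- \frac{1}{-5}\right) = -1 - 18 \left(\left(-1\right) \left(- \frac{1}{5}\right)\right) = -1 - \frac{18}{5} = - \frac{23}{5} \approx -4.6$)
$j{\left(A \right)} = -2 + 8 A$
$\sqrt{Q{\left(-10 \right)} + j{\left(h \right)}} = \sqrt{\left(-10\right)^{2} + \left(-2 + 8 \left(- \frac{23}{5}\right)\right)} = \sqrt{100 - \frac{194}{5}} = \sqrt{\frac{306}{5}} = \frac{3 \sqrt{170}}{5}$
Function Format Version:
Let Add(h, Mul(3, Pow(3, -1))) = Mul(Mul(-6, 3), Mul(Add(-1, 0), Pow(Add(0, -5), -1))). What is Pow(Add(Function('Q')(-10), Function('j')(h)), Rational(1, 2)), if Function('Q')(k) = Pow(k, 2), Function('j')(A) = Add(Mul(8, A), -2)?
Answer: Mul(Rational(3, 5), Pow(170, Rational(1, 2))) ≈ 7.8230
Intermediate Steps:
h = Rational(-23, 5) (h = Add(-1, Mul(Mul(-6, 3), Mul(Add(-1, 0), Pow(Add(0, -5), -1)))) = Add(-1, Mul(-18, Mul(-1, Pow(-5, -1)))) = Add(-1, Mul(-18, Mul(-1, Rational(-1, 5)))) = Add(-1, Mul(-18, Rational(1, 5))) = Add(-1, Rational(-18, 5)) = Rational(-23, 5) ≈ -4.6000)
Function('j')(A) = Add(-2, Mul(8, A))
Pow(Add(Function('Q')(-10), Function('j')(h)), Rational(1, 2)) = Pow(Add(Pow(-10, 2), Add(-2, Mul(8, Rational(-23, 5)))), Rational(1, 2)) = Pow(Add(100, Add(-2, Rational(-184, 5))), Rational(1, 2)) = Pow(Add(100, Rational(-194, 5)), Rational(1, 2)) = Pow(Rational(306, 5), Rational(1, 2)) = Mul(Rational(3, 5), Pow(170, Rational(1, 2)))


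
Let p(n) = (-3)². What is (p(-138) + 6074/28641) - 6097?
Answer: -174360334/28641 ≈ -6087.8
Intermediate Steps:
p(n) = 9
(p(-138) + 6074/28641) - 6097 = (9 + 6074/28641) - 6097 = 263843/28641 - 6097 = -174360334/28641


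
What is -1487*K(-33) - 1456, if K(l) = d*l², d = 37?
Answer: -59917147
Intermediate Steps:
K(l) = 37*l²
-1487*K(-33) - 1456 = -55019*(-33)² - 1456 = -55019*1089 - 1456 = -1487*40293 - 1456 = -59915691 - 1456 = -59917147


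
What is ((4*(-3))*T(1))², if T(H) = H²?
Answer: 144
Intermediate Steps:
((4*(-3))*T(1))² = ((4*(-3))*1²)² = (-12*1)² = (-12)² = 144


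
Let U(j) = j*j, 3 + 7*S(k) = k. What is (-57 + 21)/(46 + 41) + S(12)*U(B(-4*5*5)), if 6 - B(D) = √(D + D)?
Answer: -42888/203 - 1080*I*√2/7 ≈ -211.27 - 218.19*I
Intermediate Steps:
S(k) = -3/7 + k/7
B(D) = 6 - √2*√D (B(D) = 6 - √(D + D) = 6 - √(2*D) = 6 - √2*√D)
U(j) = j²
(-57 + 21)/(46 + 41) + S(12)*U(B(-4*5*5)) = (-57 + 21)/(46 + 41) + (-3/7 + (⅐)*12)*(6 - √2*√(-4*5*5))² = -36/87 + (-3/7 + 12/7)*(6 - √2*√(-20*5))² = -36*1/87 + 9*(6 - √2*√(-100))²/7 = -12/29 + 9*(6 - √2*10*I)²/7 = -12/29 + 9*(6 - 10*I*√2)²/7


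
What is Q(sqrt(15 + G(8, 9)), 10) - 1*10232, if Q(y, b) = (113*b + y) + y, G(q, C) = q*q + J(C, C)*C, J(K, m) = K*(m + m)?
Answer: -9102 + 2*sqrt(1537) ≈ -9023.6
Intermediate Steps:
J(K, m) = 2*K*m (J(K, m) = K*(2*m) = 2*K*m)
G(q, C) = q**2 + 2*C**3 (G(q, C) = q*q + (2*C*C)*C = q**2 + (2*C**2)*C = q**2 + 2*C**3)
Q(y, b) = 2*y + 113*b (Q(y, b) = (y + 113*b) + y = 2*y + 113*b)
Q(sqrt(15 + G(8, 9)), 10) - 1*10232 = (2*sqrt(15 + (8**2 + 2*9**3)) + 113*10) - 1*10232 = (2*sqrt(15 + (64 + 2*729)) + 1130) - 10232 = (2*sqrt(15 + (64 + 1458)) + 1130) - 10232 = (2*sqrt(15 + 1522) + 1130) - 10232 = (2*sqrt(1537) + 1130) - 10232 = (1130 + 2*sqrt(1537)) - 10232 = -9102 + 2*sqrt(1537)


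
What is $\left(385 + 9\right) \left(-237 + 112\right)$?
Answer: $-49250$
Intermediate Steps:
$\left(385 + 9\right) \left(-237 + 112\right) = 394 \left(-125\right) = -49250$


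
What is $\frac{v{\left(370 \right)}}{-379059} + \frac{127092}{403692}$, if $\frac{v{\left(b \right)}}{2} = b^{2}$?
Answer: $- \frac{5196291931}{12751923819} \approx -0.40749$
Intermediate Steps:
$v{\left(b \right)} = 2 b^{2}$
$\frac{v{\left(370 \right)}}{-379059} + \frac{127092}{403692} = \frac{2 \cdot 370^{2}}{-379059} + \frac{127092}{403692} = 2 \cdot 136900 \left(- \frac{1}{379059}\right) + 127092 \cdot \frac{1}{403692} = 273800 \left(- \frac{1}{379059}\right) + \frac{10591}{33641} = - \frac{273800}{379059} + \frac{10591}{33641} = - \frac{5196291931}{12751923819}$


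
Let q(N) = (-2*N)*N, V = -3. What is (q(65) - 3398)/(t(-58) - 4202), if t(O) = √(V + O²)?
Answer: 49785296/17653443 + 11848*√3361/17653443 ≈ 2.8591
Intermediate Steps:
q(N) = -2*N²
t(O) = √(-3 + O²)
(q(65) - 3398)/(t(-58) - 4202) = (-2*65² - 3398)/(√(-3 + (-58)²) - 4202) = (-2*4225 - 3398)/(√(-3 + 3364) - 4202) = (-8450 - 3398)/(√3361 - 4202) = -11848/(-4202 + √3361)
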